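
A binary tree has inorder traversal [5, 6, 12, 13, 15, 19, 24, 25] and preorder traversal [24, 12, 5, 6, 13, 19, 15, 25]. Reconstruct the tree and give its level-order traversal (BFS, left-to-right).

Inorder:  [5, 6, 12, 13, 15, 19, 24, 25]
Preorder: [24, 12, 5, 6, 13, 19, 15, 25]
Algorithm: preorder visits root first, so consume preorder in order;
for each root, split the current inorder slice at that value into
left-subtree inorder and right-subtree inorder, then recurse.
Recursive splits:
  root=24; inorder splits into left=[5, 6, 12, 13, 15, 19], right=[25]
  root=12; inorder splits into left=[5, 6], right=[13, 15, 19]
  root=5; inorder splits into left=[], right=[6]
  root=6; inorder splits into left=[], right=[]
  root=13; inorder splits into left=[], right=[15, 19]
  root=19; inorder splits into left=[15], right=[]
  root=15; inorder splits into left=[], right=[]
  root=25; inorder splits into left=[], right=[]
Reconstructed level-order: [24, 12, 25, 5, 13, 6, 19, 15]


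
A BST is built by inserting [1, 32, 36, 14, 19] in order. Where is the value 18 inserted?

Starting tree (level order): [1, None, 32, 14, 36, None, 19]
Insertion path: 1 -> 32 -> 14 -> 19
Result: insert 18 as left child of 19
Final tree (level order): [1, None, 32, 14, 36, None, 19, None, None, 18]


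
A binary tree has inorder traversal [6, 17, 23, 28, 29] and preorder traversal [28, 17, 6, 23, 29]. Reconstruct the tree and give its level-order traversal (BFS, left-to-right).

Inorder:  [6, 17, 23, 28, 29]
Preorder: [28, 17, 6, 23, 29]
Algorithm: preorder visits root first, so consume preorder in order;
for each root, split the current inorder slice at that value into
left-subtree inorder and right-subtree inorder, then recurse.
Recursive splits:
  root=28; inorder splits into left=[6, 17, 23], right=[29]
  root=17; inorder splits into left=[6], right=[23]
  root=6; inorder splits into left=[], right=[]
  root=23; inorder splits into left=[], right=[]
  root=29; inorder splits into left=[], right=[]
Reconstructed level-order: [28, 17, 29, 6, 23]


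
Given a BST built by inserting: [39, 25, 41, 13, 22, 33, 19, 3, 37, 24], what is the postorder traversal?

Tree insertion order: [39, 25, 41, 13, 22, 33, 19, 3, 37, 24]
Tree (level-order array): [39, 25, 41, 13, 33, None, None, 3, 22, None, 37, None, None, 19, 24]
Postorder traversal: [3, 19, 24, 22, 13, 37, 33, 25, 41, 39]


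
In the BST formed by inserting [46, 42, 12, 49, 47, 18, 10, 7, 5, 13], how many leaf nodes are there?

Tree built from: [46, 42, 12, 49, 47, 18, 10, 7, 5, 13]
Tree (level-order array): [46, 42, 49, 12, None, 47, None, 10, 18, None, None, 7, None, 13, None, 5]
Rule: A leaf has 0 children.
Per-node child counts:
  node 46: 2 child(ren)
  node 42: 1 child(ren)
  node 12: 2 child(ren)
  node 10: 1 child(ren)
  node 7: 1 child(ren)
  node 5: 0 child(ren)
  node 18: 1 child(ren)
  node 13: 0 child(ren)
  node 49: 1 child(ren)
  node 47: 0 child(ren)
Matching nodes: [5, 13, 47]
Count of leaf nodes: 3


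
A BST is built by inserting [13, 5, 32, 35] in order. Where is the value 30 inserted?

Starting tree (level order): [13, 5, 32, None, None, None, 35]
Insertion path: 13 -> 32
Result: insert 30 as left child of 32
Final tree (level order): [13, 5, 32, None, None, 30, 35]


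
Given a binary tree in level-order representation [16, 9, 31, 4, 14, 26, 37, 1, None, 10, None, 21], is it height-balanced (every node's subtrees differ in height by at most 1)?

Tree (level-order array): [16, 9, 31, 4, 14, 26, 37, 1, None, 10, None, 21]
Definition: a tree is height-balanced if, at every node, |h(left) - h(right)| <= 1 (empty subtree has height -1).
Bottom-up per-node check:
  node 1: h_left=-1, h_right=-1, diff=0 [OK], height=0
  node 4: h_left=0, h_right=-1, diff=1 [OK], height=1
  node 10: h_left=-1, h_right=-1, diff=0 [OK], height=0
  node 14: h_left=0, h_right=-1, diff=1 [OK], height=1
  node 9: h_left=1, h_right=1, diff=0 [OK], height=2
  node 21: h_left=-1, h_right=-1, diff=0 [OK], height=0
  node 26: h_left=0, h_right=-1, diff=1 [OK], height=1
  node 37: h_left=-1, h_right=-1, diff=0 [OK], height=0
  node 31: h_left=1, h_right=0, diff=1 [OK], height=2
  node 16: h_left=2, h_right=2, diff=0 [OK], height=3
All nodes satisfy the balance condition.
Result: Balanced


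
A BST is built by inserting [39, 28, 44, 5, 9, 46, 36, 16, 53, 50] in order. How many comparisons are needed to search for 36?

Search path for 36: 39 -> 28 -> 36
Found: True
Comparisons: 3


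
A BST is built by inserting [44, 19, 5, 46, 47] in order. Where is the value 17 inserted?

Starting tree (level order): [44, 19, 46, 5, None, None, 47]
Insertion path: 44 -> 19 -> 5
Result: insert 17 as right child of 5
Final tree (level order): [44, 19, 46, 5, None, None, 47, None, 17]


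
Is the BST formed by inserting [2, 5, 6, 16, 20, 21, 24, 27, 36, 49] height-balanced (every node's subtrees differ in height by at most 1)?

Tree (level-order array): [2, None, 5, None, 6, None, 16, None, 20, None, 21, None, 24, None, 27, None, 36, None, 49]
Definition: a tree is height-balanced if, at every node, |h(left) - h(right)| <= 1 (empty subtree has height -1).
Bottom-up per-node check:
  node 49: h_left=-1, h_right=-1, diff=0 [OK], height=0
  node 36: h_left=-1, h_right=0, diff=1 [OK], height=1
  node 27: h_left=-1, h_right=1, diff=2 [FAIL (|-1-1|=2 > 1)], height=2
  node 24: h_left=-1, h_right=2, diff=3 [FAIL (|-1-2|=3 > 1)], height=3
  node 21: h_left=-1, h_right=3, diff=4 [FAIL (|-1-3|=4 > 1)], height=4
  node 20: h_left=-1, h_right=4, diff=5 [FAIL (|-1-4|=5 > 1)], height=5
  node 16: h_left=-1, h_right=5, diff=6 [FAIL (|-1-5|=6 > 1)], height=6
  node 6: h_left=-1, h_right=6, diff=7 [FAIL (|-1-6|=7 > 1)], height=7
  node 5: h_left=-1, h_right=7, diff=8 [FAIL (|-1-7|=8 > 1)], height=8
  node 2: h_left=-1, h_right=8, diff=9 [FAIL (|-1-8|=9 > 1)], height=9
Node 27 violates the condition: |-1 - 1| = 2 > 1.
Result: Not balanced


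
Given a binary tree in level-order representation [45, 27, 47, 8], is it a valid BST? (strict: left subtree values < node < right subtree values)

Level-order array: [45, 27, 47, 8]
Validate using subtree bounds (lo, hi): at each node, require lo < value < hi,
then recurse left with hi=value and right with lo=value.
Preorder trace (stopping at first violation):
  at node 45 with bounds (-inf, +inf): OK
  at node 27 with bounds (-inf, 45): OK
  at node 8 with bounds (-inf, 27): OK
  at node 47 with bounds (45, +inf): OK
No violation found at any node.
Result: Valid BST


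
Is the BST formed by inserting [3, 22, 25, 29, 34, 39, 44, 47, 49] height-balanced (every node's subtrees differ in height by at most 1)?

Tree (level-order array): [3, None, 22, None, 25, None, 29, None, 34, None, 39, None, 44, None, 47, None, 49]
Definition: a tree is height-balanced if, at every node, |h(left) - h(right)| <= 1 (empty subtree has height -1).
Bottom-up per-node check:
  node 49: h_left=-1, h_right=-1, diff=0 [OK], height=0
  node 47: h_left=-1, h_right=0, diff=1 [OK], height=1
  node 44: h_left=-1, h_right=1, diff=2 [FAIL (|-1-1|=2 > 1)], height=2
  node 39: h_left=-1, h_right=2, diff=3 [FAIL (|-1-2|=3 > 1)], height=3
  node 34: h_left=-1, h_right=3, diff=4 [FAIL (|-1-3|=4 > 1)], height=4
  node 29: h_left=-1, h_right=4, diff=5 [FAIL (|-1-4|=5 > 1)], height=5
  node 25: h_left=-1, h_right=5, diff=6 [FAIL (|-1-5|=6 > 1)], height=6
  node 22: h_left=-1, h_right=6, diff=7 [FAIL (|-1-6|=7 > 1)], height=7
  node 3: h_left=-1, h_right=7, diff=8 [FAIL (|-1-7|=8 > 1)], height=8
Node 44 violates the condition: |-1 - 1| = 2 > 1.
Result: Not balanced


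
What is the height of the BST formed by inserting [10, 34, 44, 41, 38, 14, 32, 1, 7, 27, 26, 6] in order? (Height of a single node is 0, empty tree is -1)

Insertion order: [10, 34, 44, 41, 38, 14, 32, 1, 7, 27, 26, 6]
Tree (level-order array): [10, 1, 34, None, 7, 14, 44, 6, None, None, 32, 41, None, None, None, 27, None, 38, None, 26]
Compute height bottom-up (empty subtree = -1):
  height(6) = 1 + max(-1, -1) = 0
  height(7) = 1 + max(0, -1) = 1
  height(1) = 1 + max(-1, 1) = 2
  height(26) = 1 + max(-1, -1) = 0
  height(27) = 1 + max(0, -1) = 1
  height(32) = 1 + max(1, -1) = 2
  height(14) = 1 + max(-1, 2) = 3
  height(38) = 1 + max(-1, -1) = 0
  height(41) = 1 + max(0, -1) = 1
  height(44) = 1 + max(1, -1) = 2
  height(34) = 1 + max(3, 2) = 4
  height(10) = 1 + max(2, 4) = 5
Height = 5


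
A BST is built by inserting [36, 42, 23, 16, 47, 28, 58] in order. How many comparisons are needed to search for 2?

Search path for 2: 36 -> 23 -> 16
Found: False
Comparisons: 3


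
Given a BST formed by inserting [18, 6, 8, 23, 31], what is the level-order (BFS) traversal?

Tree insertion order: [18, 6, 8, 23, 31]
Tree (level-order array): [18, 6, 23, None, 8, None, 31]
BFS from the root, enqueuing left then right child of each popped node:
  queue [18] -> pop 18, enqueue [6, 23], visited so far: [18]
  queue [6, 23] -> pop 6, enqueue [8], visited so far: [18, 6]
  queue [23, 8] -> pop 23, enqueue [31], visited so far: [18, 6, 23]
  queue [8, 31] -> pop 8, enqueue [none], visited so far: [18, 6, 23, 8]
  queue [31] -> pop 31, enqueue [none], visited so far: [18, 6, 23, 8, 31]
Result: [18, 6, 23, 8, 31]


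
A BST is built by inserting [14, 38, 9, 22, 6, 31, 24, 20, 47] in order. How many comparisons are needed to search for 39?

Search path for 39: 14 -> 38 -> 47
Found: False
Comparisons: 3


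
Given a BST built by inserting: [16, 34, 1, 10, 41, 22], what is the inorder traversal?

Tree insertion order: [16, 34, 1, 10, 41, 22]
Tree (level-order array): [16, 1, 34, None, 10, 22, 41]
Inorder traversal: [1, 10, 16, 22, 34, 41]


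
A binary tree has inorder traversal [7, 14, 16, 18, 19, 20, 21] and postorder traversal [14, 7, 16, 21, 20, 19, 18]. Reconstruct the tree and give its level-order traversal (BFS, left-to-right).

Inorder:   [7, 14, 16, 18, 19, 20, 21]
Postorder: [14, 7, 16, 21, 20, 19, 18]
Algorithm: postorder visits root last, so walk postorder right-to-left;
each value is the root of the current inorder slice — split it at that
value, recurse on the right subtree first, then the left.
Recursive splits:
  root=18; inorder splits into left=[7, 14, 16], right=[19, 20, 21]
  root=19; inorder splits into left=[], right=[20, 21]
  root=20; inorder splits into left=[], right=[21]
  root=21; inorder splits into left=[], right=[]
  root=16; inorder splits into left=[7, 14], right=[]
  root=7; inorder splits into left=[], right=[14]
  root=14; inorder splits into left=[], right=[]
Reconstructed level-order: [18, 16, 19, 7, 20, 14, 21]


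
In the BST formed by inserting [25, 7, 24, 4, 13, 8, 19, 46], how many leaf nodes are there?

Tree built from: [25, 7, 24, 4, 13, 8, 19, 46]
Tree (level-order array): [25, 7, 46, 4, 24, None, None, None, None, 13, None, 8, 19]
Rule: A leaf has 0 children.
Per-node child counts:
  node 25: 2 child(ren)
  node 7: 2 child(ren)
  node 4: 0 child(ren)
  node 24: 1 child(ren)
  node 13: 2 child(ren)
  node 8: 0 child(ren)
  node 19: 0 child(ren)
  node 46: 0 child(ren)
Matching nodes: [4, 8, 19, 46]
Count of leaf nodes: 4


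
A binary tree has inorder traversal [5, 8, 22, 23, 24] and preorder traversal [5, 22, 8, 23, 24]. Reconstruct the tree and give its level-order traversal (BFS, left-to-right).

Inorder:  [5, 8, 22, 23, 24]
Preorder: [5, 22, 8, 23, 24]
Algorithm: preorder visits root first, so consume preorder in order;
for each root, split the current inorder slice at that value into
left-subtree inorder and right-subtree inorder, then recurse.
Recursive splits:
  root=5; inorder splits into left=[], right=[8, 22, 23, 24]
  root=22; inorder splits into left=[8], right=[23, 24]
  root=8; inorder splits into left=[], right=[]
  root=23; inorder splits into left=[], right=[24]
  root=24; inorder splits into left=[], right=[]
Reconstructed level-order: [5, 22, 8, 23, 24]


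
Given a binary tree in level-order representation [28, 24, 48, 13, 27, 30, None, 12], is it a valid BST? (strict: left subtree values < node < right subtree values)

Level-order array: [28, 24, 48, 13, 27, 30, None, 12]
Validate using subtree bounds (lo, hi): at each node, require lo < value < hi,
then recurse left with hi=value and right with lo=value.
Preorder trace (stopping at first violation):
  at node 28 with bounds (-inf, +inf): OK
  at node 24 with bounds (-inf, 28): OK
  at node 13 with bounds (-inf, 24): OK
  at node 12 with bounds (-inf, 13): OK
  at node 27 with bounds (24, 28): OK
  at node 48 with bounds (28, +inf): OK
  at node 30 with bounds (28, 48): OK
No violation found at any node.
Result: Valid BST


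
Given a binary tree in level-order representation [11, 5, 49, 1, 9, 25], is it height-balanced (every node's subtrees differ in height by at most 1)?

Tree (level-order array): [11, 5, 49, 1, 9, 25]
Definition: a tree is height-balanced if, at every node, |h(left) - h(right)| <= 1 (empty subtree has height -1).
Bottom-up per-node check:
  node 1: h_left=-1, h_right=-1, diff=0 [OK], height=0
  node 9: h_left=-1, h_right=-1, diff=0 [OK], height=0
  node 5: h_left=0, h_right=0, diff=0 [OK], height=1
  node 25: h_left=-1, h_right=-1, diff=0 [OK], height=0
  node 49: h_left=0, h_right=-1, diff=1 [OK], height=1
  node 11: h_left=1, h_right=1, diff=0 [OK], height=2
All nodes satisfy the balance condition.
Result: Balanced


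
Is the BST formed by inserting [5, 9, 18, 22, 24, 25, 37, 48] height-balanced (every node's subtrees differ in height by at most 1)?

Tree (level-order array): [5, None, 9, None, 18, None, 22, None, 24, None, 25, None, 37, None, 48]
Definition: a tree is height-balanced if, at every node, |h(left) - h(right)| <= 1 (empty subtree has height -1).
Bottom-up per-node check:
  node 48: h_left=-1, h_right=-1, diff=0 [OK], height=0
  node 37: h_left=-1, h_right=0, diff=1 [OK], height=1
  node 25: h_left=-1, h_right=1, diff=2 [FAIL (|-1-1|=2 > 1)], height=2
  node 24: h_left=-1, h_right=2, diff=3 [FAIL (|-1-2|=3 > 1)], height=3
  node 22: h_left=-1, h_right=3, diff=4 [FAIL (|-1-3|=4 > 1)], height=4
  node 18: h_left=-1, h_right=4, diff=5 [FAIL (|-1-4|=5 > 1)], height=5
  node 9: h_left=-1, h_right=5, diff=6 [FAIL (|-1-5|=6 > 1)], height=6
  node 5: h_left=-1, h_right=6, diff=7 [FAIL (|-1-6|=7 > 1)], height=7
Node 25 violates the condition: |-1 - 1| = 2 > 1.
Result: Not balanced


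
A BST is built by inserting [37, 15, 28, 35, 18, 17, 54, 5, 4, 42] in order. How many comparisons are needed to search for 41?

Search path for 41: 37 -> 54 -> 42
Found: False
Comparisons: 3


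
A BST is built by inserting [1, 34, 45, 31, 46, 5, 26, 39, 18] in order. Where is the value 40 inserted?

Starting tree (level order): [1, None, 34, 31, 45, 5, None, 39, 46, None, 26, None, None, None, None, 18]
Insertion path: 1 -> 34 -> 45 -> 39
Result: insert 40 as right child of 39
Final tree (level order): [1, None, 34, 31, 45, 5, None, 39, 46, None, 26, None, 40, None, None, 18]


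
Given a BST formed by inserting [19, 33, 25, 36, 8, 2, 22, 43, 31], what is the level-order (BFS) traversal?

Tree insertion order: [19, 33, 25, 36, 8, 2, 22, 43, 31]
Tree (level-order array): [19, 8, 33, 2, None, 25, 36, None, None, 22, 31, None, 43]
BFS from the root, enqueuing left then right child of each popped node:
  queue [19] -> pop 19, enqueue [8, 33], visited so far: [19]
  queue [8, 33] -> pop 8, enqueue [2], visited so far: [19, 8]
  queue [33, 2] -> pop 33, enqueue [25, 36], visited so far: [19, 8, 33]
  queue [2, 25, 36] -> pop 2, enqueue [none], visited so far: [19, 8, 33, 2]
  queue [25, 36] -> pop 25, enqueue [22, 31], visited so far: [19, 8, 33, 2, 25]
  queue [36, 22, 31] -> pop 36, enqueue [43], visited so far: [19, 8, 33, 2, 25, 36]
  queue [22, 31, 43] -> pop 22, enqueue [none], visited so far: [19, 8, 33, 2, 25, 36, 22]
  queue [31, 43] -> pop 31, enqueue [none], visited so far: [19, 8, 33, 2, 25, 36, 22, 31]
  queue [43] -> pop 43, enqueue [none], visited so far: [19, 8, 33, 2, 25, 36, 22, 31, 43]
Result: [19, 8, 33, 2, 25, 36, 22, 31, 43]


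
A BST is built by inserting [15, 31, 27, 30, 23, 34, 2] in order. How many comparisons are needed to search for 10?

Search path for 10: 15 -> 2
Found: False
Comparisons: 2


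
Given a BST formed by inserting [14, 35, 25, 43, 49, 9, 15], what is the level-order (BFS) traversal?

Tree insertion order: [14, 35, 25, 43, 49, 9, 15]
Tree (level-order array): [14, 9, 35, None, None, 25, 43, 15, None, None, 49]
BFS from the root, enqueuing left then right child of each popped node:
  queue [14] -> pop 14, enqueue [9, 35], visited so far: [14]
  queue [9, 35] -> pop 9, enqueue [none], visited so far: [14, 9]
  queue [35] -> pop 35, enqueue [25, 43], visited so far: [14, 9, 35]
  queue [25, 43] -> pop 25, enqueue [15], visited so far: [14, 9, 35, 25]
  queue [43, 15] -> pop 43, enqueue [49], visited so far: [14, 9, 35, 25, 43]
  queue [15, 49] -> pop 15, enqueue [none], visited so far: [14, 9, 35, 25, 43, 15]
  queue [49] -> pop 49, enqueue [none], visited so far: [14, 9, 35, 25, 43, 15, 49]
Result: [14, 9, 35, 25, 43, 15, 49]


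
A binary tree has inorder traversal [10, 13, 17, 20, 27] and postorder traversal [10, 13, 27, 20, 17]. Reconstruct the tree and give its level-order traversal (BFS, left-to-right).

Inorder:   [10, 13, 17, 20, 27]
Postorder: [10, 13, 27, 20, 17]
Algorithm: postorder visits root last, so walk postorder right-to-left;
each value is the root of the current inorder slice — split it at that
value, recurse on the right subtree first, then the left.
Recursive splits:
  root=17; inorder splits into left=[10, 13], right=[20, 27]
  root=20; inorder splits into left=[], right=[27]
  root=27; inorder splits into left=[], right=[]
  root=13; inorder splits into left=[10], right=[]
  root=10; inorder splits into left=[], right=[]
Reconstructed level-order: [17, 13, 20, 10, 27]


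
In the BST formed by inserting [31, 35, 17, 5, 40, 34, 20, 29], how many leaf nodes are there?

Tree built from: [31, 35, 17, 5, 40, 34, 20, 29]
Tree (level-order array): [31, 17, 35, 5, 20, 34, 40, None, None, None, 29]
Rule: A leaf has 0 children.
Per-node child counts:
  node 31: 2 child(ren)
  node 17: 2 child(ren)
  node 5: 0 child(ren)
  node 20: 1 child(ren)
  node 29: 0 child(ren)
  node 35: 2 child(ren)
  node 34: 0 child(ren)
  node 40: 0 child(ren)
Matching nodes: [5, 29, 34, 40]
Count of leaf nodes: 4


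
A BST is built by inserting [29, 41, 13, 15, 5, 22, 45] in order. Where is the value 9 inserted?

Starting tree (level order): [29, 13, 41, 5, 15, None, 45, None, None, None, 22]
Insertion path: 29 -> 13 -> 5
Result: insert 9 as right child of 5
Final tree (level order): [29, 13, 41, 5, 15, None, 45, None, 9, None, 22]


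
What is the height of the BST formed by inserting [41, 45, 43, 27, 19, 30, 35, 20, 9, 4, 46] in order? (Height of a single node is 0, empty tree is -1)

Insertion order: [41, 45, 43, 27, 19, 30, 35, 20, 9, 4, 46]
Tree (level-order array): [41, 27, 45, 19, 30, 43, 46, 9, 20, None, 35, None, None, None, None, 4]
Compute height bottom-up (empty subtree = -1):
  height(4) = 1 + max(-1, -1) = 0
  height(9) = 1 + max(0, -1) = 1
  height(20) = 1 + max(-1, -1) = 0
  height(19) = 1 + max(1, 0) = 2
  height(35) = 1 + max(-1, -1) = 0
  height(30) = 1 + max(-1, 0) = 1
  height(27) = 1 + max(2, 1) = 3
  height(43) = 1 + max(-1, -1) = 0
  height(46) = 1 + max(-1, -1) = 0
  height(45) = 1 + max(0, 0) = 1
  height(41) = 1 + max(3, 1) = 4
Height = 4


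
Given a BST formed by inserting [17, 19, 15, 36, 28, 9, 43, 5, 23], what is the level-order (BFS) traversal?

Tree insertion order: [17, 19, 15, 36, 28, 9, 43, 5, 23]
Tree (level-order array): [17, 15, 19, 9, None, None, 36, 5, None, 28, 43, None, None, 23]
BFS from the root, enqueuing left then right child of each popped node:
  queue [17] -> pop 17, enqueue [15, 19], visited so far: [17]
  queue [15, 19] -> pop 15, enqueue [9], visited so far: [17, 15]
  queue [19, 9] -> pop 19, enqueue [36], visited so far: [17, 15, 19]
  queue [9, 36] -> pop 9, enqueue [5], visited so far: [17, 15, 19, 9]
  queue [36, 5] -> pop 36, enqueue [28, 43], visited so far: [17, 15, 19, 9, 36]
  queue [5, 28, 43] -> pop 5, enqueue [none], visited so far: [17, 15, 19, 9, 36, 5]
  queue [28, 43] -> pop 28, enqueue [23], visited so far: [17, 15, 19, 9, 36, 5, 28]
  queue [43, 23] -> pop 43, enqueue [none], visited so far: [17, 15, 19, 9, 36, 5, 28, 43]
  queue [23] -> pop 23, enqueue [none], visited so far: [17, 15, 19, 9, 36, 5, 28, 43, 23]
Result: [17, 15, 19, 9, 36, 5, 28, 43, 23]


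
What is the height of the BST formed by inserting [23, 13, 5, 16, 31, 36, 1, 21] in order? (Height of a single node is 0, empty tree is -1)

Insertion order: [23, 13, 5, 16, 31, 36, 1, 21]
Tree (level-order array): [23, 13, 31, 5, 16, None, 36, 1, None, None, 21]
Compute height bottom-up (empty subtree = -1):
  height(1) = 1 + max(-1, -1) = 0
  height(5) = 1 + max(0, -1) = 1
  height(21) = 1 + max(-1, -1) = 0
  height(16) = 1 + max(-1, 0) = 1
  height(13) = 1 + max(1, 1) = 2
  height(36) = 1 + max(-1, -1) = 0
  height(31) = 1 + max(-1, 0) = 1
  height(23) = 1 + max(2, 1) = 3
Height = 3


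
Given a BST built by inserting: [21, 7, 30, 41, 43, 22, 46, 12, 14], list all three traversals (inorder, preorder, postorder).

Tree insertion order: [21, 7, 30, 41, 43, 22, 46, 12, 14]
Tree (level-order array): [21, 7, 30, None, 12, 22, 41, None, 14, None, None, None, 43, None, None, None, 46]
Inorder (L, root, R): [7, 12, 14, 21, 22, 30, 41, 43, 46]
Preorder (root, L, R): [21, 7, 12, 14, 30, 22, 41, 43, 46]
Postorder (L, R, root): [14, 12, 7, 22, 46, 43, 41, 30, 21]


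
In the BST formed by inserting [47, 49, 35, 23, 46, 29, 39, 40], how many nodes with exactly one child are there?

Tree built from: [47, 49, 35, 23, 46, 29, 39, 40]
Tree (level-order array): [47, 35, 49, 23, 46, None, None, None, 29, 39, None, None, None, None, 40]
Rule: These are nodes with exactly 1 non-null child.
Per-node child counts:
  node 47: 2 child(ren)
  node 35: 2 child(ren)
  node 23: 1 child(ren)
  node 29: 0 child(ren)
  node 46: 1 child(ren)
  node 39: 1 child(ren)
  node 40: 0 child(ren)
  node 49: 0 child(ren)
Matching nodes: [23, 46, 39]
Count of nodes with exactly one child: 3


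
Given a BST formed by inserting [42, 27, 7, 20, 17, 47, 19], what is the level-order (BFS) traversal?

Tree insertion order: [42, 27, 7, 20, 17, 47, 19]
Tree (level-order array): [42, 27, 47, 7, None, None, None, None, 20, 17, None, None, 19]
BFS from the root, enqueuing left then right child of each popped node:
  queue [42] -> pop 42, enqueue [27, 47], visited so far: [42]
  queue [27, 47] -> pop 27, enqueue [7], visited so far: [42, 27]
  queue [47, 7] -> pop 47, enqueue [none], visited so far: [42, 27, 47]
  queue [7] -> pop 7, enqueue [20], visited so far: [42, 27, 47, 7]
  queue [20] -> pop 20, enqueue [17], visited so far: [42, 27, 47, 7, 20]
  queue [17] -> pop 17, enqueue [19], visited so far: [42, 27, 47, 7, 20, 17]
  queue [19] -> pop 19, enqueue [none], visited so far: [42, 27, 47, 7, 20, 17, 19]
Result: [42, 27, 47, 7, 20, 17, 19]


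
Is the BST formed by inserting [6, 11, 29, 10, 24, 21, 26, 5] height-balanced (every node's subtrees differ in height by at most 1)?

Tree (level-order array): [6, 5, 11, None, None, 10, 29, None, None, 24, None, 21, 26]
Definition: a tree is height-balanced if, at every node, |h(left) - h(right)| <= 1 (empty subtree has height -1).
Bottom-up per-node check:
  node 5: h_left=-1, h_right=-1, diff=0 [OK], height=0
  node 10: h_left=-1, h_right=-1, diff=0 [OK], height=0
  node 21: h_left=-1, h_right=-1, diff=0 [OK], height=0
  node 26: h_left=-1, h_right=-1, diff=0 [OK], height=0
  node 24: h_left=0, h_right=0, diff=0 [OK], height=1
  node 29: h_left=1, h_right=-1, diff=2 [FAIL (|1--1|=2 > 1)], height=2
  node 11: h_left=0, h_right=2, diff=2 [FAIL (|0-2|=2 > 1)], height=3
  node 6: h_left=0, h_right=3, diff=3 [FAIL (|0-3|=3 > 1)], height=4
Node 29 violates the condition: |1 - -1| = 2 > 1.
Result: Not balanced


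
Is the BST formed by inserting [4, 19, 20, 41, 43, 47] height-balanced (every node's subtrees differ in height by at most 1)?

Tree (level-order array): [4, None, 19, None, 20, None, 41, None, 43, None, 47]
Definition: a tree is height-balanced if, at every node, |h(left) - h(right)| <= 1 (empty subtree has height -1).
Bottom-up per-node check:
  node 47: h_left=-1, h_right=-1, diff=0 [OK], height=0
  node 43: h_left=-1, h_right=0, diff=1 [OK], height=1
  node 41: h_left=-1, h_right=1, diff=2 [FAIL (|-1-1|=2 > 1)], height=2
  node 20: h_left=-1, h_right=2, diff=3 [FAIL (|-1-2|=3 > 1)], height=3
  node 19: h_left=-1, h_right=3, diff=4 [FAIL (|-1-3|=4 > 1)], height=4
  node 4: h_left=-1, h_right=4, diff=5 [FAIL (|-1-4|=5 > 1)], height=5
Node 41 violates the condition: |-1 - 1| = 2 > 1.
Result: Not balanced


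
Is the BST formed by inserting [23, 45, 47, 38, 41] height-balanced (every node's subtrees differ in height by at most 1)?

Tree (level-order array): [23, None, 45, 38, 47, None, 41]
Definition: a tree is height-balanced if, at every node, |h(left) - h(right)| <= 1 (empty subtree has height -1).
Bottom-up per-node check:
  node 41: h_left=-1, h_right=-1, diff=0 [OK], height=0
  node 38: h_left=-1, h_right=0, diff=1 [OK], height=1
  node 47: h_left=-1, h_right=-1, diff=0 [OK], height=0
  node 45: h_left=1, h_right=0, diff=1 [OK], height=2
  node 23: h_left=-1, h_right=2, diff=3 [FAIL (|-1-2|=3 > 1)], height=3
Node 23 violates the condition: |-1 - 2| = 3 > 1.
Result: Not balanced


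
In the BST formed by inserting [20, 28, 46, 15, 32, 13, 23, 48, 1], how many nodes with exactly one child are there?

Tree built from: [20, 28, 46, 15, 32, 13, 23, 48, 1]
Tree (level-order array): [20, 15, 28, 13, None, 23, 46, 1, None, None, None, 32, 48]
Rule: These are nodes with exactly 1 non-null child.
Per-node child counts:
  node 20: 2 child(ren)
  node 15: 1 child(ren)
  node 13: 1 child(ren)
  node 1: 0 child(ren)
  node 28: 2 child(ren)
  node 23: 0 child(ren)
  node 46: 2 child(ren)
  node 32: 0 child(ren)
  node 48: 0 child(ren)
Matching nodes: [15, 13]
Count of nodes with exactly one child: 2


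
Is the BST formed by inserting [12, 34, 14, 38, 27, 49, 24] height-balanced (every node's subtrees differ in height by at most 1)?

Tree (level-order array): [12, None, 34, 14, 38, None, 27, None, 49, 24]
Definition: a tree is height-balanced if, at every node, |h(left) - h(right)| <= 1 (empty subtree has height -1).
Bottom-up per-node check:
  node 24: h_left=-1, h_right=-1, diff=0 [OK], height=0
  node 27: h_left=0, h_right=-1, diff=1 [OK], height=1
  node 14: h_left=-1, h_right=1, diff=2 [FAIL (|-1-1|=2 > 1)], height=2
  node 49: h_left=-1, h_right=-1, diff=0 [OK], height=0
  node 38: h_left=-1, h_right=0, diff=1 [OK], height=1
  node 34: h_left=2, h_right=1, diff=1 [OK], height=3
  node 12: h_left=-1, h_right=3, diff=4 [FAIL (|-1-3|=4 > 1)], height=4
Node 14 violates the condition: |-1 - 1| = 2 > 1.
Result: Not balanced


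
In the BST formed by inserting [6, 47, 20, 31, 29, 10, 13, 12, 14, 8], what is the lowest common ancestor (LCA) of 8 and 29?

Tree insertion order: [6, 47, 20, 31, 29, 10, 13, 12, 14, 8]
Tree (level-order array): [6, None, 47, 20, None, 10, 31, 8, 13, 29, None, None, None, 12, 14]
In a BST, the LCA of p=8, q=29 is the first node v on the
root-to-leaf path with p <= v <= q (go left if both < v, right if both > v).
Walk from root:
  at 6: both 8 and 29 > 6, go right
  at 47: both 8 and 29 < 47, go left
  at 20: 8 <= 20 <= 29, this is the LCA
LCA = 20


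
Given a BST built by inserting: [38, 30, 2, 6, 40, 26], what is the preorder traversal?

Tree insertion order: [38, 30, 2, 6, 40, 26]
Tree (level-order array): [38, 30, 40, 2, None, None, None, None, 6, None, 26]
Preorder traversal: [38, 30, 2, 6, 26, 40]


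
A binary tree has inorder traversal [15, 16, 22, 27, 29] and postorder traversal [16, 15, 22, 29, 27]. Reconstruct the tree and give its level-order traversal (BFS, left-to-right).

Inorder:   [15, 16, 22, 27, 29]
Postorder: [16, 15, 22, 29, 27]
Algorithm: postorder visits root last, so walk postorder right-to-left;
each value is the root of the current inorder slice — split it at that
value, recurse on the right subtree first, then the left.
Recursive splits:
  root=27; inorder splits into left=[15, 16, 22], right=[29]
  root=29; inorder splits into left=[], right=[]
  root=22; inorder splits into left=[15, 16], right=[]
  root=15; inorder splits into left=[], right=[16]
  root=16; inorder splits into left=[], right=[]
Reconstructed level-order: [27, 22, 29, 15, 16]


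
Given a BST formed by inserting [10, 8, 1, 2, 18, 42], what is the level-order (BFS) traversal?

Tree insertion order: [10, 8, 1, 2, 18, 42]
Tree (level-order array): [10, 8, 18, 1, None, None, 42, None, 2]
BFS from the root, enqueuing left then right child of each popped node:
  queue [10] -> pop 10, enqueue [8, 18], visited so far: [10]
  queue [8, 18] -> pop 8, enqueue [1], visited so far: [10, 8]
  queue [18, 1] -> pop 18, enqueue [42], visited so far: [10, 8, 18]
  queue [1, 42] -> pop 1, enqueue [2], visited so far: [10, 8, 18, 1]
  queue [42, 2] -> pop 42, enqueue [none], visited so far: [10, 8, 18, 1, 42]
  queue [2] -> pop 2, enqueue [none], visited so far: [10, 8, 18, 1, 42, 2]
Result: [10, 8, 18, 1, 42, 2]


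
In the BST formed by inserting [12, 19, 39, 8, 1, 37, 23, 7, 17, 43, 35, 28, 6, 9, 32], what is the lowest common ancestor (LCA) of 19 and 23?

Tree insertion order: [12, 19, 39, 8, 1, 37, 23, 7, 17, 43, 35, 28, 6, 9, 32]
Tree (level-order array): [12, 8, 19, 1, 9, 17, 39, None, 7, None, None, None, None, 37, 43, 6, None, 23, None, None, None, None, None, None, 35, 28, None, None, 32]
In a BST, the LCA of p=19, q=23 is the first node v on the
root-to-leaf path with p <= v <= q (go left if both < v, right if both > v).
Walk from root:
  at 12: both 19 and 23 > 12, go right
  at 19: 19 <= 19 <= 23, this is the LCA
LCA = 19


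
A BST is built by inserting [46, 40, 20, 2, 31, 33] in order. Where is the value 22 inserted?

Starting tree (level order): [46, 40, None, 20, None, 2, 31, None, None, None, 33]
Insertion path: 46 -> 40 -> 20 -> 31
Result: insert 22 as left child of 31
Final tree (level order): [46, 40, None, 20, None, 2, 31, None, None, 22, 33]


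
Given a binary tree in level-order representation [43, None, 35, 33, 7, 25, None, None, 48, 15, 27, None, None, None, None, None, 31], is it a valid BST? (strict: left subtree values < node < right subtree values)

Level-order array: [43, None, 35, 33, 7, 25, None, None, 48, 15, 27, None, None, None, None, None, 31]
Validate using subtree bounds (lo, hi): at each node, require lo < value < hi,
then recurse left with hi=value and right with lo=value.
Preorder trace (stopping at first violation):
  at node 43 with bounds (-inf, +inf): OK
  at node 35 with bounds (43, +inf): VIOLATION
Node 35 violates its bound: not (43 < 35 < +inf).
Result: Not a valid BST


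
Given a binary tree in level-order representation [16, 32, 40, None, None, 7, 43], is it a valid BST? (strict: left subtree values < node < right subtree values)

Level-order array: [16, 32, 40, None, None, 7, 43]
Validate using subtree bounds (lo, hi): at each node, require lo < value < hi,
then recurse left with hi=value and right with lo=value.
Preorder trace (stopping at first violation):
  at node 16 with bounds (-inf, +inf): OK
  at node 32 with bounds (-inf, 16): VIOLATION
Node 32 violates its bound: not (-inf < 32 < 16).
Result: Not a valid BST


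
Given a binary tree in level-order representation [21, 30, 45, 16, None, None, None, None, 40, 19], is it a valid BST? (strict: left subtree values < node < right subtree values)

Level-order array: [21, 30, 45, 16, None, None, None, None, 40, 19]
Validate using subtree bounds (lo, hi): at each node, require lo < value < hi,
then recurse left with hi=value and right with lo=value.
Preorder trace (stopping at first violation):
  at node 21 with bounds (-inf, +inf): OK
  at node 30 with bounds (-inf, 21): VIOLATION
Node 30 violates its bound: not (-inf < 30 < 21).
Result: Not a valid BST


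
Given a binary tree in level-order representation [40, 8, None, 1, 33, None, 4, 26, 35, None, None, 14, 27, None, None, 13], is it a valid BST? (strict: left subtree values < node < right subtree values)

Level-order array: [40, 8, None, 1, 33, None, 4, 26, 35, None, None, 14, 27, None, None, 13]
Validate using subtree bounds (lo, hi): at each node, require lo < value < hi,
then recurse left with hi=value and right with lo=value.
Preorder trace (stopping at first violation):
  at node 40 with bounds (-inf, +inf): OK
  at node 8 with bounds (-inf, 40): OK
  at node 1 with bounds (-inf, 8): OK
  at node 4 with bounds (1, 8): OK
  at node 33 with bounds (8, 40): OK
  at node 26 with bounds (8, 33): OK
  at node 14 with bounds (8, 26): OK
  at node 13 with bounds (8, 14): OK
  at node 27 with bounds (26, 33): OK
  at node 35 with bounds (33, 40): OK
No violation found at any node.
Result: Valid BST


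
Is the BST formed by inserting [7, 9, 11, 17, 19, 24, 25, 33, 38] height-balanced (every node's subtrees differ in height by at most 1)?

Tree (level-order array): [7, None, 9, None, 11, None, 17, None, 19, None, 24, None, 25, None, 33, None, 38]
Definition: a tree is height-balanced if, at every node, |h(left) - h(right)| <= 1 (empty subtree has height -1).
Bottom-up per-node check:
  node 38: h_left=-1, h_right=-1, diff=0 [OK], height=0
  node 33: h_left=-1, h_right=0, diff=1 [OK], height=1
  node 25: h_left=-1, h_right=1, diff=2 [FAIL (|-1-1|=2 > 1)], height=2
  node 24: h_left=-1, h_right=2, diff=3 [FAIL (|-1-2|=3 > 1)], height=3
  node 19: h_left=-1, h_right=3, diff=4 [FAIL (|-1-3|=4 > 1)], height=4
  node 17: h_left=-1, h_right=4, diff=5 [FAIL (|-1-4|=5 > 1)], height=5
  node 11: h_left=-1, h_right=5, diff=6 [FAIL (|-1-5|=6 > 1)], height=6
  node 9: h_left=-1, h_right=6, diff=7 [FAIL (|-1-6|=7 > 1)], height=7
  node 7: h_left=-1, h_right=7, diff=8 [FAIL (|-1-7|=8 > 1)], height=8
Node 25 violates the condition: |-1 - 1| = 2 > 1.
Result: Not balanced


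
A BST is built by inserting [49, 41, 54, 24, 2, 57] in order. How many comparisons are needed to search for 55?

Search path for 55: 49 -> 54 -> 57
Found: False
Comparisons: 3


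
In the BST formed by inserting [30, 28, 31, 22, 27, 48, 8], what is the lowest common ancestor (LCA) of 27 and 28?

Tree insertion order: [30, 28, 31, 22, 27, 48, 8]
Tree (level-order array): [30, 28, 31, 22, None, None, 48, 8, 27]
In a BST, the LCA of p=27, q=28 is the first node v on the
root-to-leaf path with p <= v <= q (go left if both < v, right if both > v).
Walk from root:
  at 30: both 27 and 28 < 30, go left
  at 28: 27 <= 28 <= 28, this is the LCA
LCA = 28


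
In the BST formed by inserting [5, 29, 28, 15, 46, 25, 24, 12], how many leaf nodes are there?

Tree built from: [5, 29, 28, 15, 46, 25, 24, 12]
Tree (level-order array): [5, None, 29, 28, 46, 15, None, None, None, 12, 25, None, None, 24]
Rule: A leaf has 0 children.
Per-node child counts:
  node 5: 1 child(ren)
  node 29: 2 child(ren)
  node 28: 1 child(ren)
  node 15: 2 child(ren)
  node 12: 0 child(ren)
  node 25: 1 child(ren)
  node 24: 0 child(ren)
  node 46: 0 child(ren)
Matching nodes: [12, 24, 46]
Count of leaf nodes: 3


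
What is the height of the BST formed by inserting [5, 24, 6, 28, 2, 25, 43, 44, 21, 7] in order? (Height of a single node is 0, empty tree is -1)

Insertion order: [5, 24, 6, 28, 2, 25, 43, 44, 21, 7]
Tree (level-order array): [5, 2, 24, None, None, 6, 28, None, 21, 25, 43, 7, None, None, None, None, 44]
Compute height bottom-up (empty subtree = -1):
  height(2) = 1 + max(-1, -1) = 0
  height(7) = 1 + max(-1, -1) = 0
  height(21) = 1 + max(0, -1) = 1
  height(6) = 1 + max(-1, 1) = 2
  height(25) = 1 + max(-1, -1) = 0
  height(44) = 1 + max(-1, -1) = 0
  height(43) = 1 + max(-1, 0) = 1
  height(28) = 1 + max(0, 1) = 2
  height(24) = 1 + max(2, 2) = 3
  height(5) = 1 + max(0, 3) = 4
Height = 4


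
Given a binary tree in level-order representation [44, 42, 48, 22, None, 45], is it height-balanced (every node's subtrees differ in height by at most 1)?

Tree (level-order array): [44, 42, 48, 22, None, 45]
Definition: a tree is height-balanced if, at every node, |h(left) - h(right)| <= 1 (empty subtree has height -1).
Bottom-up per-node check:
  node 22: h_left=-1, h_right=-1, diff=0 [OK], height=0
  node 42: h_left=0, h_right=-1, diff=1 [OK], height=1
  node 45: h_left=-1, h_right=-1, diff=0 [OK], height=0
  node 48: h_left=0, h_right=-1, diff=1 [OK], height=1
  node 44: h_left=1, h_right=1, diff=0 [OK], height=2
All nodes satisfy the balance condition.
Result: Balanced


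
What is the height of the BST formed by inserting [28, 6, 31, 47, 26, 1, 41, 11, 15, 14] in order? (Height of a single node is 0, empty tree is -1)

Insertion order: [28, 6, 31, 47, 26, 1, 41, 11, 15, 14]
Tree (level-order array): [28, 6, 31, 1, 26, None, 47, None, None, 11, None, 41, None, None, 15, None, None, 14]
Compute height bottom-up (empty subtree = -1):
  height(1) = 1 + max(-1, -1) = 0
  height(14) = 1 + max(-1, -1) = 0
  height(15) = 1 + max(0, -1) = 1
  height(11) = 1 + max(-1, 1) = 2
  height(26) = 1 + max(2, -1) = 3
  height(6) = 1 + max(0, 3) = 4
  height(41) = 1 + max(-1, -1) = 0
  height(47) = 1 + max(0, -1) = 1
  height(31) = 1 + max(-1, 1) = 2
  height(28) = 1 + max(4, 2) = 5
Height = 5


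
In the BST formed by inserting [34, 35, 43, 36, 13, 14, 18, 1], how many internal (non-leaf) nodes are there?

Tree built from: [34, 35, 43, 36, 13, 14, 18, 1]
Tree (level-order array): [34, 13, 35, 1, 14, None, 43, None, None, None, 18, 36]
Rule: An internal node has at least one child.
Per-node child counts:
  node 34: 2 child(ren)
  node 13: 2 child(ren)
  node 1: 0 child(ren)
  node 14: 1 child(ren)
  node 18: 0 child(ren)
  node 35: 1 child(ren)
  node 43: 1 child(ren)
  node 36: 0 child(ren)
Matching nodes: [34, 13, 14, 35, 43]
Count of internal (non-leaf) nodes: 5


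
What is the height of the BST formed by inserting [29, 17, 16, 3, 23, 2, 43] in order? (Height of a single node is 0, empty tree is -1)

Insertion order: [29, 17, 16, 3, 23, 2, 43]
Tree (level-order array): [29, 17, 43, 16, 23, None, None, 3, None, None, None, 2]
Compute height bottom-up (empty subtree = -1):
  height(2) = 1 + max(-1, -1) = 0
  height(3) = 1 + max(0, -1) = 1
  height(16) = 1 + max(1, -1) = 2
  height(23) = 1 + max(-1, -1) = 0
  height(17) = 1 + max(2, 0) = 3
  height(43) = 1 + max(-1, -1) = 0
  height(29) = 1 + max(3, 0) = 4
Height = 4


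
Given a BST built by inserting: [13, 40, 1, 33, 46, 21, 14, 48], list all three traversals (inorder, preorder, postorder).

Tree insertion order: [13, 40, 1, 33, 46, 21, 14, 48]
Tree (level-order array): [13, 1, 40, None, None, 33, 46, 21, None, None, 48, 14]
Inorder (L, root, R): [1, 13, 14, 21, 33, 40, 46, 48]
Preorder (root, L, R): [13, 1, 40, 33, 21, 14, 46, 48]
Postorder (L, R, root): [1, 14, 21, 33, 48, 46, 40, 13]


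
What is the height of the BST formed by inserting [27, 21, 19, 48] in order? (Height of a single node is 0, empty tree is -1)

Insertion order: [27, 21, 19, 48]
Tree (level-order array): [27, 21, 48, 19]
Compute height bottom-up (empty subtree = -1):
  height(19) = 1 + max(-1, -1) = 0
  height(21) = 1 + max(0, -1) = 1
  height(48) = 1 + max(-1, -1) = 0
  height(27) = 1 + max(1, 0) = 2
Height = 2


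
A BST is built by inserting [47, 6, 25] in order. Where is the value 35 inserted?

Starting tree (level order): [47, 6, None, None, 25]
Insertion path: 47 -> 6 -> 25
Result: insert 35 as right child of 25
Final tree (level order): [47, 6, None, None, 25, None, 35]


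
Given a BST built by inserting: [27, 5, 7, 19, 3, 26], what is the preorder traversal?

Tree insertion order: [27, 5, 7, 19, 3, 26]
Tree (level-order array): [27, 5, None, 3, 7, None, None, None, 19, None, 26]
Preorder traversal: [27, 5, 3, 7, 19, 26]


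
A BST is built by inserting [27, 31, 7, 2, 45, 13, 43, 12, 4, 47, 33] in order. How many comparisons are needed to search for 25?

Search path for 25: 27 -> 7 -> 13
Found: False
Comparisons: 3


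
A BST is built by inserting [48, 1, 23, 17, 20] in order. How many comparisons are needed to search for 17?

Search path for 17: 48 -> 1 -> 23 -> 17
Found: True
Comparisons: 4
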